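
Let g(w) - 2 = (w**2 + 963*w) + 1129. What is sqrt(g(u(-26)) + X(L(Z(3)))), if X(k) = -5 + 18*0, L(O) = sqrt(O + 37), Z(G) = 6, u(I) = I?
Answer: 2*I*sqrt(5809) ≈ 152.43*I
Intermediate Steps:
L(O) = sqrt(37 + O)
g(w) = 1131 + w**2 + 963*w (g(w) = 2 + ((w**2 + 963*w) + 1129) = 2 + (1129 + w**2 + 963*w) = 1131 + w**2 + 963*w)
X(k) = -5 (X(k) = -5 + 0 = -5)
sqrt(g(u(-26)) + X(L(Z(3)))) = sqrt((1131 + (-26)**2 + 963*(-26)) - 5) = sqrt((1131 + 676 - 25038) - 5) = sqrt(-23231 - 5) = sqrt(-23236) = 2*I*sqrt(5809)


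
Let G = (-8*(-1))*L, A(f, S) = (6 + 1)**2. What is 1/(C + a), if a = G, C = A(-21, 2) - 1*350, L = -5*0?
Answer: -1/301 ≈ -0.0033223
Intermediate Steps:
A(f, S) = 49 (A(f, S) = 7**2 = 49)
L = 0
G = 0 (G = -8*(-1)*0 = 8*0 = 0)
C = -301 (C = 49 - 1*350 = 49 - 350 = -301)
a = 0
1/(C + a) = 1/(-301 + 0) = 1/(-301) = -1/301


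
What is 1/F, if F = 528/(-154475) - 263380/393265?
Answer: -12149922175/8178653884 ≈ -1.4856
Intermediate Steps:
F = -8178653884/12149922175 (F = 528*(-1/154475) - 263380*1/393265 = -528/154475 - 52676/78653 = -8178653884/12149922175 ≈ -0.67314)
1/F = 1/(-8178653884/12149922175) = -12149922175/8178653884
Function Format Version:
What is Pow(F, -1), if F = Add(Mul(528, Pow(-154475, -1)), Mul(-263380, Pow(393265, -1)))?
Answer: Rational(-12149922175, 8178653884) ≈ -1.4856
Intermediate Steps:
F = Rational(-8178653884, 12149922175) (F = Add(Mul(528, Rational(-1, 154475)), Mul(-263380, Rational(1, 393265))) = Add(Rational(-528, 154475), Rational(-52676, 78653)) = Rational(-8178653884, 12149922175) ≈ -0.67314)
Pow(F, -1) = Pow(Rational(-8178653884, 12149922175), -1) = Rational(-12149922175, 8178653884)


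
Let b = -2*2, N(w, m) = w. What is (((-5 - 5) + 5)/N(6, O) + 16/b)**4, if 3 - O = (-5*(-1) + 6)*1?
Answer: 707281/1296 ≈ 545.74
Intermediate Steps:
O = -8 (O = 3 - (-5*(-1) + 6) = 3 - (5 + 6) = 3 - 11 = -8)
b = -4
(((-5 - 5) + 5)/N(6, O) + 16/b)**4 = (((-5 - 5) + 5)/6 + 16/(-4))**4 = ((-10 + 5)*(1/6) + 16*(-1/4))**4 = (-5*1/6 - 4)**4 = (-5/6 - 4)**4 = (-29/6)**4 = 707281/1296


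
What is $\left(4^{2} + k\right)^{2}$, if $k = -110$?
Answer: $8836$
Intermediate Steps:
$\left(4^{2} + k\right)^{2} = \left(4^{2} - 110\right)^{2} = \left(16 - 110\right)^{2} = \left(-94\right)^{2} = 8836$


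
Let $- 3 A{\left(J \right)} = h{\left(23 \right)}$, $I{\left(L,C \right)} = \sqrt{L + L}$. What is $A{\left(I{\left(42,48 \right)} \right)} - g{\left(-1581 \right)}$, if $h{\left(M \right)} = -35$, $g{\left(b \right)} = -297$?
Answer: $\frac{926}{3} \approx 308.67$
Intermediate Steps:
$I{\left(L,C \right)} = \sqrt{2} \sqrt{L}$ ($I{\left(L,C \right)} = \sqrt{2 L} = \sqrt{2} \sqrt{L}$)
$A{\left(J \right)} = \frac{35}{3}$ ($A{\left(J \right)} = \left(- \frac{1}{3}\right) \left(-35\right) = \frac{35}{3}$)
$A{\left(I{\left(42,48 \right)} \right)} - g{\left(-1581 \right)} = \frac{35}{3} - -297 = \frac{35}{3} + 297 = \frac{926}{3}$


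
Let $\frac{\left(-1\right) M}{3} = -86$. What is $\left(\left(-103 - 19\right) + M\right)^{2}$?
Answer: $18496$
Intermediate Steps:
$M = 258$ ($M = \left(-3\right) \left(-86\right) = 258$)
$\left(\left(-103 - 19\right) + M\right)^{2} = \left(\left(-103 - 19\right) + 258\right)^{2} = \left(-122 + 258\right)^{2} = 136^{2} = 18496$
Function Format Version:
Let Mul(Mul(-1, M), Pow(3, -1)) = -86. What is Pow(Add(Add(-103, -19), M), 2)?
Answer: 18496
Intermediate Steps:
M = 258 (M = Mul(-3, -86) = 258)
Pow(Add(Add(-103, -19), M), 2) = Pow(Add(Add(-103, -19), 258), 2) = Pow(Add(-122, 258), 2) = Pow(136, 2) = 18496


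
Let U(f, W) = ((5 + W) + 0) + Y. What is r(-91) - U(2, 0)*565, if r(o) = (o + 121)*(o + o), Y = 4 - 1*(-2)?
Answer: -11675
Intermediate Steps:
Y = 6 (Y = 4 + 2 = 6)
U(f, W) = 11 + W (U(f, W) = ((5 + W) + 0) + 6 = (5 + W) + 6 = 11 + W)
r(o) = 2*o*(121 + o) (r(o) = (121 + o)*(2*o) = 2*o*(121 + o))
r(-91) - U(2, 0)*565 = 2*(-91)*(121 - 91) - (11 + 0)*565 = 2*(-91)*30 - 11*565 = -5460 - 1*6215 = -5460 - 6215 = -11675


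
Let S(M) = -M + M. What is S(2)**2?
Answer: 0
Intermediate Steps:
S(M) = 0
S(2)**2 = 0**2 = 0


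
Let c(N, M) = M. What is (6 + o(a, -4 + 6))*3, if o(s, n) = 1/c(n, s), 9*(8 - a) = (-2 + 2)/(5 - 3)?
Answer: 147/8 ≈ 18.375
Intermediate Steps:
a = 8 (a = 8 - (-2 + 2)/(9*(5 - 3)) = 8 - 0/2 = 8 - ⅑*0 = 8 + 0 = 8)
o(s, n) = 1/s
(6 + o(a, -4 + 6))*3 = (6 + 1/8)*3 = (6 + ⅛)*3 = (49/8)*3 = 147/8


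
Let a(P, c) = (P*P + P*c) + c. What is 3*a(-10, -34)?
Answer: 1218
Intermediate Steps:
a(P, c) = c + P² + P*c (a(P, c) = (P² + P*c) + c = c + P² + P*c)
3*a(-10, -34) = 3*(-34 + (-10)² - 10*(-34)) = 3*(-34 + 100 + 340) = 3*406 = 1218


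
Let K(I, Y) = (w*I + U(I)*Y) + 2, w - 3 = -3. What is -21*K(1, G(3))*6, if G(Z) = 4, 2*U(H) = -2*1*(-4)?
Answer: -2268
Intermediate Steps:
U(H) = 4 (U(H) = (-2*1*(-4))/2 = (-2*(-4))/2 = (½)*8 = 4)
w = 0 (w = 3 - 3 = 0)
K(I, Y) = 2 + 4*Y (K(I, Y) = (0*I + 4*Y) + 2 = (0 + 4*Y) + 2 = 4*Y + 2 = 2 + 4*Y)
-21*K(1, G(3))*6 = -21*(2 + 4*4)*6 = -21*(2 + 16)*6 = -21*18*6 = -378*6 = -2268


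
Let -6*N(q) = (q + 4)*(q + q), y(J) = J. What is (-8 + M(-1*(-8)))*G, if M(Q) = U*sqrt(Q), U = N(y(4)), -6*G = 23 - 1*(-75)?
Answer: 392/3 + 3136*sqrt(2)/9 ≈ 623.44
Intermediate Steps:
G = -49/3 (G = -(23 - 1*(-75))/6 = -(23 + 75)/6 = -1/6*98 = -49/3 ≈ -16.333)
N(q) = -q*(4 + q)/3 (N(q) = -(q + 4)*(q + q)/6 = -(4 + q)*2*q/6 = -q*(4 + q)/3)
U = -32/3 (U = -1/3*4*(4 + 4) = -1/3*4*8 = -32/3 ≈ -10.667)
M(Q) = -32*sqrt(Q)/3
(-8 + M(-1*(-8)))*G = (-8 - 32*sqrt(8)/3)*(-49/3) = (-8 - 64*sqrt(2)/3)*(-49/3) = 392/3 + 3136*sqrt(2)/9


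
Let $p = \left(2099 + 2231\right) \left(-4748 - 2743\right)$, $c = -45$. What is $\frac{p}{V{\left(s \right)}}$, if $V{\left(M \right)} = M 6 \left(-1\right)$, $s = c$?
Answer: $- \frac{1081201}{9} \approx -1.2013 \cdot 10^{5}$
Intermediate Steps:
$s = -45$
$V{\left(M \right)} = - 6 M$ ($V{\left(M \right)} = 6 M \left(-1\right) = - 6 M$)
$p = -32436030$ ($p = 4330 \left(-7491\right) = -32436030$)
$\frac{p}{V{\left(s \right)}} = - \frac{32436030}{\left(-6\right) \left(-45\right)} = - \frac{32436030}{270} = \left(-32436030\right) \frac{1}{270} = - \frac{1081201}{9}$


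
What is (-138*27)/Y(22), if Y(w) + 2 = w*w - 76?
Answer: -1863/203 ≈ -9.1773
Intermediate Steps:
Y(w) = -78 + w**2 (Y(w) = -2 + (w*w - 76) = -2 + (w**2 - 76) = -2 + (-76 + w**2) = -78 + w**2)
(-138*27)/Y(22) = (-138*27)/(-78 + 22**2) = -3726/(-78 + 484) = -3726/406 = -3726*1/406 = -1863/203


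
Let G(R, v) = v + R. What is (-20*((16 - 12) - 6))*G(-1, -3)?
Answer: -160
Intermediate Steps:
G(R, v) = R + v
(-20*((16 - 12) - 6))*G(-1, -3) = (-20*((16 - 12) - 6))*(-1 - 3) = -20*(4 - 6)*(-4) = -20*(-2)*(-4) = 40*(-4) = -160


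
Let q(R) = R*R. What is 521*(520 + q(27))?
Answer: 650729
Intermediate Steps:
q(R) = R²
521*(520 + q(27)) = 521*(520 + 27²) = 521*(520 + 729) = 521*1249 = 650729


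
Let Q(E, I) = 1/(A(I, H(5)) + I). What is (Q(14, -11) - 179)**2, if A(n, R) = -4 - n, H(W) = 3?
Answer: 514089/16 ≈ 32131.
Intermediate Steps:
Q(E, I) = -1/4 (Q(E, I) = 1/((-4 - I) + I) = 1/(-4) = -1/4)
(Q(14, -11) - 179)**2 = (-1/4 - 179)**2 = (-717/4)**2 = 514089/16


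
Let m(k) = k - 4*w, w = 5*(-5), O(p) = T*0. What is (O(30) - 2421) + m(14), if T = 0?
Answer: -2307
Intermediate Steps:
O(p) = 0 (O(p) = 0*0 = 0)
w = -25
m(k) = 100 + k (m(k) = k - 4*(-25) = k + 100 = 100 + k)
(O(30) - 2421) + m(14) = (0 - 2421) + (100 + 14) = -2421 + 114 = -2307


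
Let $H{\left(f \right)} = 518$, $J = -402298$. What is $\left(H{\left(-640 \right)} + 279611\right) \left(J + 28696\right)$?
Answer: $-104656754658$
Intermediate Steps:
$\left(H{\left(-640 \right)} + 279611\right) \left(J + 28696\right) = \left(518 + 279611\right) \left(-402298 + 28696\right) = 280129 \left(-373602\right) = -104656754658$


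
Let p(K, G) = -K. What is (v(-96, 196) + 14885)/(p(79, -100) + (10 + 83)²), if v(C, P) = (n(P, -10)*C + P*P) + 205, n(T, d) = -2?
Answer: 26849/4285 ≈ 6.2658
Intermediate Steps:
v(C, P) = 205 + P² - 2*C (v(C, P) = (-2*C + P*P) + 205 = (-2*C + P²) + 205 = (P² - 2*C) + 205 = 205 + P² - 2*C)
(v(-96, 196) + 14885)/(p(79, -100) + (10 + 83)²) = ((205 + 196² - 2*(-96)) + 14885)/(-1*79 + (10 + 83)²) = ((205 + 38416 + 192) + 14885)/(-79 + 93²) = (38813 + 14885)/(-79 + 8649) = 53698/8570 = 53698*(1/8570) = 26849/4285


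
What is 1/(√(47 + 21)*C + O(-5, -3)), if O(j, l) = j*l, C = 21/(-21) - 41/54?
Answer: 2187/2120 + 513*√17/2120 ≈ 2.0293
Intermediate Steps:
C = -95/54 (C = 21*(-1/21) - 41*1/54 = -1 - 41/54 = -95/54 ≈ -1.7593)
1/(√(47 + 21)*C + O(-5, -3)) = 1/(√(47 + 21)*(-95/54) - 5*(-3)) = 1/(√68*(-95/54) + 15) = 1/((2*√17)*(-95/54) + 15) = 1/(-95*√17/27 + 15) = 1/(15 - 95*√17/27)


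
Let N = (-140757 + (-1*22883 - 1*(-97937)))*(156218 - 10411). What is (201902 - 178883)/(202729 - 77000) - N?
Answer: 1204478454035028/125729 ≈ 9.5800e+9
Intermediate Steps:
N = -9579957321 (N = (-140757 + (-22883 + 97937))*145807 = (-140757 + 75054)*145807 = -65703*145807 = -9579957321)
(201902 - 178883)/(202729 - 77000) - N = (201902 - 178883)/(202729 - 77000) - 1*(-9579957321) = 23019/125729 + 9579957321 = 1204478454035028/125729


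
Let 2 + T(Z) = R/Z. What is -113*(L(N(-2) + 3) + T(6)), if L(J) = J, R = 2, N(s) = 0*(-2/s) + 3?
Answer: -1469/3 ≈ -489.67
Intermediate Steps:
N(s) = 3 (N(s) = 0 + 3 = 3)
T(Z) = -2 + 2/Z
-113*(L(N(-2) + 3) + T(6)) = -113*((3 + 3) + (-2 + 2/6)) = -113*(6 + (-2 + 2*(⅙))) = -113*(6 + (-2 + ⅓)) = -113*(6 - 5/3) = -113*13/3 = -1469/3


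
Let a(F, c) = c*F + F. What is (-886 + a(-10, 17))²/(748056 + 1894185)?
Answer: 1136356/2642241 ≈ 0.43007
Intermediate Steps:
a(F, c) = F + F*c (a(F, c) = F*c + F = F + F*c)
(-886 + a(-10, 17))²/(748056 + 1894185) = (-886 - 10*(1 + 17))²/(748056 + 1894185) = (-886 - 10*18)²/2642241 = (-886 - 180)²*(1/2642241) = (-1066)²*(1/2642241) = 1136356*(1/2642241) = 1136356/2642241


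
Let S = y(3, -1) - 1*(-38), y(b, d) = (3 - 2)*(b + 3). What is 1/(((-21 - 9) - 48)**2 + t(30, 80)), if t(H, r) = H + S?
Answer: 1/6158 ≈ 0.00016239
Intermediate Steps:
y(b, d) = 3 + b (y(b, d) = 1*(3 + b) = 3 + b)
S = 44 (S = (3 + 3) - 1*(-38) = 6 + 38 = 44)
t(H, r) = 44 + H (t(H, r) = H + 44 = 44 + H)
1/(((-21 - 9) - 48)**2 + t(30, 80)) = 1/(((-21 - 9) - 48)**2 + (44 + 30)) = 1/((-30 - 48)**2 + 74) = 1/((-78)**2 + 74) = 1/(6084 + 74) = 1/6158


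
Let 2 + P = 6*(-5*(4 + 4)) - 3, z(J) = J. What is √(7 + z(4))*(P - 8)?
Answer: -253*√11 ≈ -839.11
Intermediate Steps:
P = -245 (P = -2 + (6*(-5*(4 + 4)) - 3) = -2 + (6*(-5*8) - 3) = -2 + (6*(-40) - 3) = -2 + (-240 - 3) = -2 - 243 = -245)
√(7 + z(4))*(P - 8) = √(7 + 4)*(-245 - 8) = √11*(-253) = -253*√11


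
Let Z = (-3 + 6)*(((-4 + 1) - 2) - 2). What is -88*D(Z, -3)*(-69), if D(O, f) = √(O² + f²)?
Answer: 91080*√2 ≈ 1.2881e+5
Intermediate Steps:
Z = -21 (Z = 3*((-3 - 2) - 2) = 3*(-5 - 2) = 3*(-7) = -21)
-88*D(Z, -3)*(-69) = -88*√((-21)² + (-3)²)*(-69) = -88*√(441 + 9)*(-69) = -1320*√2*(-69) = 91080*√2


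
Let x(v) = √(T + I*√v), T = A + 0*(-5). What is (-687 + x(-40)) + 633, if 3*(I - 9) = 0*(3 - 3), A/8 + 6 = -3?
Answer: -54 + 3*√(-8 + 2*I*√10) ≈ -50.855 + 9.0494*I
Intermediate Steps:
A = -72 (A = -48 + 8*(-3) = -48 - 24 = -72)
I = 9 (I = 9 + (0*(3 - 3))/3 = 9 + (0*0)/3 = 9 + (⅓)*0 = 9 + 0 = 9)
T = -72 (T = -72 + 0*(-5) = -72 + 0 = -72)
x(v) = √(-72 + 9*√v)
(-687 + x(-40)) + 633 = (-687 + 3*√(-8 + √(-40))) + 633 = (-687 + 3*√(-8 + 2*I*√10)) + 633 = -54 + 3*√(-8 + 2*I*√10)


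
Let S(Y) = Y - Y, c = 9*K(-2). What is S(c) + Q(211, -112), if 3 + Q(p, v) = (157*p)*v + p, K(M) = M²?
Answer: -3710016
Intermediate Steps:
Q(p, v) = -3 + p + 157*p*v (Q(p, v) = -3 + ((157*p)*v + p) = -3 + (157*p*v + p) = -3 + (p + 157*p*v) = -3 + p + 157*p*v)
c = 36 (c = 9*(-2)² = 9*4 = 36)
S(Y) = 0
S(c) + Q(211, -112) = 0 + (-3 + 211 + 157*211*(-112)) = 0 + (-3 + 211 - 3710224) = 0 - 3710016 = -3710016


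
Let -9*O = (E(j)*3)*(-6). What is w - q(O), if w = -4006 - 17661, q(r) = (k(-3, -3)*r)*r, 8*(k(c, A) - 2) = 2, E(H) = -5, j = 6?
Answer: -21892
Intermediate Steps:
k(c, A) = 9/4 (k(c, A) = 2 + (⅛)*2 = 2 + ¼ = 9/4)
O = -10 (O = -(-5*3)*(-6)/9 = -(-5)*(-6)/3 = -⅑*90 = -10)
q(r) = 9*r²/4 (q(r) = (9*r/4)*r = 9*r²/4)
w = -21667
w - q(O) = -21667 - 9*(-10)²/4 = -21667 - 9*100/4 = -21667 - 1*225 = -21667 - 225 = -21892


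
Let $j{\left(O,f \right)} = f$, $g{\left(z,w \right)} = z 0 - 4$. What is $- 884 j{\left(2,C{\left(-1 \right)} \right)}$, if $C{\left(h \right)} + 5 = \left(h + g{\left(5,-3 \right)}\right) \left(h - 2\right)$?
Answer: $-8840$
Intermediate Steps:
$g{\left(z,w \right)} = -4$ ($g{\left(z,w \right)} = 0 - 4 = -4$)
$C{\left(h \right)} = -5 + \left(-4 + h\right) \left(-2 + h\right)$ ($C{\left(h \right)} = -5 + \left(h - 4\right) \left(h - 2\right) = -5 + \left(-4 + h\right) \left(-2 + h\right)$)
$- 884 j{\left(2,C{\left(-1 \right)} \right)} = - 884 \left(3 + \left(-1\right)^{2} - -6\right) = - 884 \left(3 + 1 + 6\right) = \left(-884\right) 10 = -8840$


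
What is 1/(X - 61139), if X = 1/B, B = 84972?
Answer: -84972/5195103107 ≈ -1.6356e-5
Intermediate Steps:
X = 1/84972 ≈ 1.1769e-5
1/(X - 61139) = 1/(1/84972 - 61139) = 1/(-5195103107/84972) = -84972/5195103107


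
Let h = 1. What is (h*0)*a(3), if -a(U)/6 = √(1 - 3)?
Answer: 0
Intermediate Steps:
a(U) = -6*I*√2 (a(U) = -6*√(1 - 3) = -6*I*√2)
(h*0)*a(3) = (1*0)*(-6*I*√2) = 0*(-6*I*√2) = 0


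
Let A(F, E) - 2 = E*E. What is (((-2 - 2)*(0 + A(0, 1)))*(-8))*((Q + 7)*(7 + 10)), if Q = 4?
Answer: 17952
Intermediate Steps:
A(F, E) = 2 + E² (A(F, E) = 2 + E*E = 2 + E²)
(((-2 - 2)*(0 + A(0, 1)))*(-8))*((Q + 7)*(7 + 10)) = (((-2 - 2)*(0 + (2 + 1²)))*(-8))*((4 + 7)*(7 + 10)) = (-4*(0 + (2 + 1))*(-8))*(11*17) = (-4*(0 + 3)*(-8))*187 = (-4*3*(-8))*187 = -12*(-8)*187 = 96*187 = 17952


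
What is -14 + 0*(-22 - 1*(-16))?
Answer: -14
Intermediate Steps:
-14 + 0*(-22 - 1*(-16)) = -14 + 0*(-22 + 16) = -14 + 0*(-6) = -14 + 0 = -14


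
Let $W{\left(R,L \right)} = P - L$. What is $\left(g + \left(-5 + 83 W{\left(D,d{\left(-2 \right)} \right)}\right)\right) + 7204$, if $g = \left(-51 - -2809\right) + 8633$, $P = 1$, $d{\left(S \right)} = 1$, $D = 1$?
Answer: $18590$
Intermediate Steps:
$W{\left(R,L \right)} = 1 - L$
$g = 11391$ ($g = \left(-51 + 2809\right) + 8633 = 2758 + 8633 = 11391$)
$\left(g + \left(-5 + 83 W{\left(D,d{\left(-2 \right)} \right)}\right)\right) + 7204 = \left(11391 - \left(5 - 83 \left(1 - 1\right)\right)\right) + 7204 = \left(11391 + \left(-5 + 83 \cdot 0\right)\right) + 7204 = \left(11391 + \left(-5 + 0\right)\right) + 7204 = \left(11391 - 5\right) + 7204 = 11386 + 7204 = 18590$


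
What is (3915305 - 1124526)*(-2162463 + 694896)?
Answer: -4095655164693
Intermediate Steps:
(3915305 - 1124526)*(-2162463 + 694896) = 2790779*(-1467567) = -4095655164693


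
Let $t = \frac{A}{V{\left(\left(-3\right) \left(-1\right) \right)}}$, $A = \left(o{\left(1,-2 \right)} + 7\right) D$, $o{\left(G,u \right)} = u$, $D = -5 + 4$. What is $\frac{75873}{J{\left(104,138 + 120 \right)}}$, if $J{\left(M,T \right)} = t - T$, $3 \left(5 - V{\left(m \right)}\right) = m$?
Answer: $- \frac{303492}{1037} \approx -292.66$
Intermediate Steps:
$D = -1$
$V{\left(m \right)} = 5 - \frac{m}{3}$
$A = -5$ ($A = \left(-2 + 7\right) \left(-1\right) = 5 \left(-1\right) = -5$)
$t = - \frac{5}{4}$ ($t = - \frac{5}{5 - \frac{\left(-3\right) \left(-1\right)}{3}} = - \frac{5}{5 - 1} = - \frac{5}{4} \approx -1.25$)
$J{\left(M,T \right)} = - \frac{5}{4} - T$
$\frac{75873}{J{\left(104,138 + 120 \right)}} = \frac{75873}{- \frac{5}{4} - \left(138 + 120\right)} = \frac{75873}{- \frac{5}{4} - 258} = \frac{75873}{- \frac{1037}{4}} = 75873 \left(- \frac{4}{1037}\right) = - \frac{303492}{1037}$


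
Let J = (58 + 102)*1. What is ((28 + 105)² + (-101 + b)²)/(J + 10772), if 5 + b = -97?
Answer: 29449/5466 ≈ 5.3877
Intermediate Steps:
b = -102 (b = -5 - 97 = -102)
J = 160 (J = 160*1 = 160)
((28 + 105)² + (-101 + b)²)/(J + 10772) = ((28 + 105)² + (-101 - 102)²)/(160 + 10772) = (133² + (-203)²)/10932 = (17689 + 41209)*(1/10932) = 58898*(1/10932) = 29449/5466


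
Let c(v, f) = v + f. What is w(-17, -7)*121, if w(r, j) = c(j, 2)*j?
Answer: 4235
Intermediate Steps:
c(v, f) = f + v
w(r, j) = j*(2 + j) (w(r, j) = (2 + j)*j = j*(2 + j))
w(-17, -7)*121 = -7*(2 - 7)*121 = -7*(-5)*121 = 35*121 = 4235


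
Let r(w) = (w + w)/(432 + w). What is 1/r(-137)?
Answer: -295/274 ≈ -1.0766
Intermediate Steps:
r(w) = 2*w/(432 + w) (r(w) = (2*w)/(432 + w) = 2*w/(432 + w))
1/r(-137) = 1/(2*(-137)/(432 - 137)) = 1/(2*(-137)/295) = 1/(2*(-137)*(1/295)) = 1/(-274/295) = -295/274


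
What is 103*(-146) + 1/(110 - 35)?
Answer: -1127849/75 ≈ -15038.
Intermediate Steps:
103*(-146) + 1/(110 - 35) = -15038 + 1/75 = -1127849/75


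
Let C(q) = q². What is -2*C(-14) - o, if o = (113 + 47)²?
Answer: -25992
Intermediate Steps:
o = 25600 (o = 160² = 25600)
-2*C(-14) - o = -2*(-14)² - 1*25600 = -2*196 - 25600 = -392 - 25600 = -25992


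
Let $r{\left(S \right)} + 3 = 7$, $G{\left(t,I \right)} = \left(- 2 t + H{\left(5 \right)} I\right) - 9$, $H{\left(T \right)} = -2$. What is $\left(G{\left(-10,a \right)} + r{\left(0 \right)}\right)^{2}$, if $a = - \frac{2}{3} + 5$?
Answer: $\frac{361}{9} \approx 40.111$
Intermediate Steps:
$a = \frac{13}{3}$ ($a = \left(-2\right) \frac{1}{3} + 5 = - \frac{2}{3} + 5 = \frac{13}{3} \approx 4.3333$)
$G{\left(t,I \right)} = -9 - 2 I - 2 t$ ($G{\left(t,I \right)} = \left(- 2 t - 2 I\right) - 9 = \left(- 2 I - 2 t\right) - 9 = -9 - 2 I - 2 t$)
$r{\left(S \right)} = 4$ ($r{\left(S \right)} = -3 + 7 = 4$)
$\left(G{\left(-10,a \right)} + r{\left(0 \right)}\right)^{2} = \left(\left(-9 - \frac{26}{3} - -20\right) + 4\right)^{2} = \left(\left(-9 - \frac{26}{3} + 20\right) + 4\right)^{2} = \left(\frac{7}{3} + 4\right)^{2} = \left(\frac{19}{3}\right)^{2} = \frac{361}{9}$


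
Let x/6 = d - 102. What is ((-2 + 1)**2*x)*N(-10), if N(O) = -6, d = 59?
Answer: 1548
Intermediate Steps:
x = -258 (x = 6*(59 - 102) = 6*(-43) = -258)
((-2 + 1)**2*x)*N(-10) = ((-2 + 1)**2*(-258))*(-6) = ((-1)**2*(-258))*(-6) = (1*(-258))*(-6) = -258*(-6) = 1548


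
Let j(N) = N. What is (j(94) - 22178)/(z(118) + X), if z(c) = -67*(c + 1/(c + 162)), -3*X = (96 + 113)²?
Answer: 18550560/18871921 ≈ 0.98297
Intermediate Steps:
X = -43681/3 (X = -(96 + 113)²/3 = -⅓*209² = -⅓*43681 = -43681/3 ≈ -14560.)
z(c) = -67*c - 67/(162 + c) (z(c) = -67*(c + 1/(162 + c)) = -67*c - 67/(162 + c))
(j(94) - 22178)/(z(118) + X) = (94 - 22178)/(67*(-1 - 1*118² - 162*118)/(162 + 118) - 43681/3) = -22084/(67*(-1 - 1*13924 - 19116)/280 - 43681/3) = -22084/(67*(1/280)*(-1 - 13924 - 19116) - 43681/3) = -22084/(67*(1/280)*(-33041) - 43681/3) = -22084/(-2213747/280 - 43681/3) = -22084/(-18871921/840) = -22084*(-840/18871921) = 18550560/18871921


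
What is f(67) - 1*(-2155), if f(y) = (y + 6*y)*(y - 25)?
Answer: 21853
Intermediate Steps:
f(y) = 7*y*(-25 + y) (f(y) = (7*y)*(-25 + y) = 7*y*(-25 + y))
f(67) - 1*(-2155) = 7*67*(-25 + 67) - 1*(-2155) = 7*67*42 + 2155 = 19698 + 2155 = 21853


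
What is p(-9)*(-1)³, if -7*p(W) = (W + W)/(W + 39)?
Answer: -3/35 ≈ -0.085714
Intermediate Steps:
p(W) = -2*W/(7*(39 + W)) (p(W) = -(W + W)/(7*(W + 39)) = -2*W/(7*(39 + W)))
p(-9)*(-1)³ = -2*(-9)/(273 + 7*(-9))*(-1)³ = -2*(-9)/(273 - 63)*(-1) = -2*(-9)/210*(-1) = -2*(-9)*1/210*(-1) = (3/35)*(-1) = -3/35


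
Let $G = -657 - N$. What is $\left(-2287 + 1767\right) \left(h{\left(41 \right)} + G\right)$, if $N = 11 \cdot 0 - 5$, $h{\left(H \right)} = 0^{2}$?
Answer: $339040$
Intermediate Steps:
$h{\left(H \right)} = 0$
$N = -5$ ($N = 0 - 5 = -5$)
$G = -652$ ($G = -657 - -5 = -657 + 5 = -652$)
$\left(-2287 + 1767\right) \left(h{\left(41 \right)} + G\right) = \left(-2287 + 1767\right) \left(0 - 652\right) = \left(-520\right) \left(-652\right) = 339040$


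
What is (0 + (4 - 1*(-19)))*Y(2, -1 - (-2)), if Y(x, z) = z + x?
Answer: 69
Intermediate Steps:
Y(x, z) = x + z
(0 + (4 - 1*(-19)))*Y(2, -1 - (-2)) = (0 + (4 - 1*(-19)))*(2 + (-1 - (-2))) = (0 + (4 + 19))*(2 + (-1 - 1*(-2))) = (0 + 23)*(2 + (-1 + 2)) = 23*(2 + 1) = 23*3 = 69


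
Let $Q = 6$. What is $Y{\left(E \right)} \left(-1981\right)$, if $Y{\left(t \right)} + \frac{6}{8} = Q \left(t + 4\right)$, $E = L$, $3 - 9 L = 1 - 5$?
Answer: $- \frac{663635}{12} \approx -55303.0$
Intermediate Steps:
$L = \frac{7}{9}$ ($L = \frac{1}{3} - \frac{1 - 5}{9} = \frac{1}{3} - - \frac{4}{9} = \frac{1}{3} + \frac{4}{9} = \frac{7}{9} \approx 0.77778$)
$E = \frac{7}{9} \approx 0.77778$
$Y{\left(t \right)} = \frac{93}{4} + 6 t$ ($Y{\left(t \right)} = - \frac{3}{4} + 6 \left(t + 4\right) = - \frac{3}{4} + 6 \left(4 + t\right) = - \frac{3}{4} + \left(24 + 6 t\right) = \frac{93}{4} + 6 t$)
$Y{\left(E \right)} \left(-1981\right) = \left(\frac{93}{4} + 6 \cdot \frac{7}{9}\right) \left(-1981\right) = \left(\frac{93}{4} + \frac{14}{3}\right) \left(-1981\right) = \frac{335}{12} \left(-1981\right) = - \frac{663635}{12}$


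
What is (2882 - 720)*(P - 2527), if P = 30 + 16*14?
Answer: -4914226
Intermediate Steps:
P = 254 (P = 30 + 224 = 254)
(2882 - 720)*(P - 2527) = (2882 - 720)*(254 - 2527) = 2162*(-2273) = -4914226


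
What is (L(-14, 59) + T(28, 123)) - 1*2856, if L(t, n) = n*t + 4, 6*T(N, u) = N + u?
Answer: -21917/6 ≈ -3652.8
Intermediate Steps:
T(N, u) = N/6 + u/6 (T(N, u) = (N + u)/6 = N/6 + u/6)
L(t, n) = 4 + n*t
(L(-14, 59) + T(28, 123)) - 1*2856 = ((4 + 59*(-14)) + ((⅙)*28 + (⅙)*123)) - 1*2856 = ((4 - 826) + (14/3 + 41/2)) - 2856 = (-822 + 151/6) - 2856 = -4781/6 - 2856 = -21917/6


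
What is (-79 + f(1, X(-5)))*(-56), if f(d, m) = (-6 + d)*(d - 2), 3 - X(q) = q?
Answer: 4144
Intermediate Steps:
X(q) = 3 - q
f(d, m) = (-6 + d)*(-2 + d)
(-79 + f(1, X(-5)))*(-56) = (-79 + (12 + 1² - 8*1))*(-56) = (-79 + (12 + 1 - 8))*(-56) = (-79 + 5)*(-56) = -74*(-56) = 4144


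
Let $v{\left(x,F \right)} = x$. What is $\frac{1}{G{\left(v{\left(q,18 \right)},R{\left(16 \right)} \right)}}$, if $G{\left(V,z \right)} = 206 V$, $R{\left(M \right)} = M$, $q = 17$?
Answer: $\frac{1}{3502} \approx 0.00028555$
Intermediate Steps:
$\frac{1}{G{\left(v{\left(q,18 \right)},R{\left(16 \right)} \right)}} = \frac{1}{206 \cdot 17} = \frac{1}{3502}$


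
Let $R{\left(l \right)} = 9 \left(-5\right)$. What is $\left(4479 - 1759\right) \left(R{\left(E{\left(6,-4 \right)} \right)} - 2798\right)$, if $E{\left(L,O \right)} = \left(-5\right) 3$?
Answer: $-7732960$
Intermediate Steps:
$E{\left(L,O \right)} = -15$
$R{\left(l \right)} = -45$
$\left(4479 - 1759\right) \left(R{\left(E{\left(6,-4 \right)} \right)} - 2798\right) = \left(4479 - 1759\right) \left(-45 - 2798\right) = 2720 \left(-2843\right) = -7732960$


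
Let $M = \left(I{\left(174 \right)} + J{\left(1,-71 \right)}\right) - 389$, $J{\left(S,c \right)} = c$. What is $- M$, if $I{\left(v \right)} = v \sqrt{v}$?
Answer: $460 - 174 \sqrt{174} \approx -1835.2$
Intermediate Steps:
$I{\left(v \right)} = v^{\frac{3}{2}}$
$M = -460 + 174 \sqrt{174}$ ($M = \left(174^{\frac{3}{2}} - 71\right) - 389 = \left(174 \sqrt{174} - 71\right) - 389 = \left(-71 + 174 \sqrt{174}\right) - 389 = -460 + 174 \sqrt{174} \approx 1835.2$)
$- M = - (-460 + 174 \sqrt{174}) = 460 - 174 \sqrt{174}$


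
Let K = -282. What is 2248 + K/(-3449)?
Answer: 7753634/3449 ≈ 2248.1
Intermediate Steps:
2248 + K/(-3449) = 2248 - 282/(-3449) = 2248 - 282*(-1/3449) = 2248 + 282/3449 = 7753634/3449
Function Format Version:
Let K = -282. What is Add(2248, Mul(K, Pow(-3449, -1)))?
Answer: Rational(7753634, 3449) ≈ 2248.1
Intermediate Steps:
Add(2248, Mul(K, Pow(-3449, -1))) = Add(2248, Mul(-282, Pow(-3449, -1))) = Add(2248, Mul(-282, Rational(-1, 3449))) = Add(2248, Rational(282, 3449)) = Rational(7753634, 3449)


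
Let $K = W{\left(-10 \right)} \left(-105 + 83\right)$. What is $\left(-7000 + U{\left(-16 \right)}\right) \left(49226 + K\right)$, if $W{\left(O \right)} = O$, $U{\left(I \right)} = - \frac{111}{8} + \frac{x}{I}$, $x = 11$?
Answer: $- \frac{2774736459}{8} \approx -3.4684 \cdot 10^{8}$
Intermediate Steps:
$U{\left(I \right)} = - \frac{111}{8} + \frac{11}{I}$
$K = 220$ ($K = - 10 \left(-105 + 83\right) = \left(-10\right) \left(-22\right) = 220$)
$\left(-7000 + U{\left(-16 \right)}\right) \left(49226 + K\right) = \left(-7000 - \left(\frac{111}{8} - \frac{11}{-16}\right)\right) \left(49226 + 220\right) = \left(-7000 + \left(- \frac{111}{8} + 11 \left(- \frac{1}{16}\right)\right)\right) 49446 = \left(-7000 - \frac{233}{16}\right) 49446 = \left(- \frac{112233}{16}\right) 49446 = - \frac{2774736459}{8}$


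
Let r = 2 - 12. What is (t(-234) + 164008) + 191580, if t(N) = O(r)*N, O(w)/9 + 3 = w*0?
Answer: 361906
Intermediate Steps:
r = -10
O(w) = -27 (O(w) = -27 + 9*(w*0) = -27 + 9*0 = -27 + 0 = -27)
t(N) = -27*N
(t(-234) + 164008) + 191580 = (-27*(-234) + 164008) + 191580 = (6318 + 164008) + 191580 = 170326 + 191580 = 361906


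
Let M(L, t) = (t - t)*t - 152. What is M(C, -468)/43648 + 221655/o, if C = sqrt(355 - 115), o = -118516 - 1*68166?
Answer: -19562849/16428016 ≈ -1.1908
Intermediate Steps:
o = -186682 (o = -118516 - 68166 = -186682)
C = 4*sqrt(15) (C = sqrt(240) = 4*sqrt(15) ≈ 15.492)
M(L, t) = -152 (M(L, t) = 0*t - 152 = 0 - 152 = -152)
M(C, -468)/43648 + 221655/o = -152/43648 + 221655/(-186682) = -152*1/43648 + 221655*(-1/186682) = -19/5456 - 221655/186682 = -19562849/16428016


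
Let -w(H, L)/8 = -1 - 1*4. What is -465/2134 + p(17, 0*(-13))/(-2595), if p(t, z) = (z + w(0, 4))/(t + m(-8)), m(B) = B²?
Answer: -19565207/89711226 ≈ -0.21809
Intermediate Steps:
w(H, L) = 40 (w(H, L) = -8*(-1 - 1*4) = -8*(-1 - 4) = -8*(-5) = 40)
p(t, z) = (40 + z)/(64 + t) (p(t, z) = (z + 40)/(t + (-8)²) = (40 + z)/(t + 64) = (40 + z)/(64 + t))
-465/2134 + p(17, 0*(-13))/(-2595) = -465/2134 + ((40 + 0*(-13))/(64 + 17))/(-2595) = -465*1/2134 + ((40 + 0)/81)*(-1/2595) = -465/2134 + ((1/81)*40)*(-1/2595) = -465/2134 + (40/81)*(-1/2595) = -465/2134 - 8/42039 = -19565207/89711226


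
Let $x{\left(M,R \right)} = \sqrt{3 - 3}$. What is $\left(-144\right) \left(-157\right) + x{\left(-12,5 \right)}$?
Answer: $22608$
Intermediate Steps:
$x{\left(M,R \right)} = 0$ ($x{\left(M,R \right)} = \sqrt{0} = 0$)
$\left(-144\right) \left(-157\right) + x{\left(-12,5 \right)} = \left(-144\right) \left(-157\right) + 0 = 22608 + 0 = 22608$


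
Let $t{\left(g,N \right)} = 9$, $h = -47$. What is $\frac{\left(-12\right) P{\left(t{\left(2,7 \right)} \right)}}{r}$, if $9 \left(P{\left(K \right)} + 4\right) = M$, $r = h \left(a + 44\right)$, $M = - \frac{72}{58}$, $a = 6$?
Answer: $- \frac{144}{6815} \approx -0.02113$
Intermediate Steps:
$M = - \frac{36}{29}$ ($M = \left(-72\right) \frac{1}{58} = - \frac{36}{29} \approx -1.2414$)
$r = -2350$ ($r = - 47 \left(6 + 44\right) = \left(-47\right) 50 = -2350$)
$P{\left(K \right)} = - \frac{120}{29}$ ($P{\left(K \right)} = -4 + \frac{1}{9} \left(- \frac{36}{29}\right) = -4 - \frac{4}{29} = - \frac{120}{29}$)
$\frac{\left(-12\right) P{\left(t{\left(2,7 \right)} \right)}}{r} = \frac{\left(-12\right) \left(- \frac{120}{29}\right)}{-2350} = \frac{1440}{29} \left(- \frac{1}{2350}\right) = - \frac{144}{6815}$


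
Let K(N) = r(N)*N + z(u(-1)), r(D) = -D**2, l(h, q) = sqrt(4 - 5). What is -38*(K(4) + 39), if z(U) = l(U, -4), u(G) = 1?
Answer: 950 - 38*I ≈ 950.0 - 38.0*I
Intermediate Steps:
l(h, q) = I (l(h, q) = sqrt(-1) = I)
z(U) = I
K(N) = I - N**3 (K(N) = (-N**2)*N + I = -N**3 + I = I - N**3)
-38*(K(4) + 39) = -38*((I - 1*4**3) + 39) = -38*((I - 1*64) + 39) = -38*((I - 64) + 39) = -38*((-64 + I) + 39) = -38*(-25 + I) = 950 - 38*I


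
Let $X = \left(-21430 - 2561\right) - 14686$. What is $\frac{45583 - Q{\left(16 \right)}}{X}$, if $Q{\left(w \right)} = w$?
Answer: $- \frac{45567}{38677} \approx -1.1781$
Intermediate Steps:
$X = -38677$ ($X = \left(-21430 + \left(-16021 + 13460\right)\right) - 14686 = \left(-21430 - 2561\right) - 14686 = -23991 - 14686 = -38677$)
$\frac{45583 - Q{\left(16 \right)}}{X} = \frac{45583 - 16}{-38677} = \left(45583 - 16\right) \left(- \frac{1}{38677}\right) = 45567 \left(- \frac{1}{38677}\right) = - \frac{45567}{38677}$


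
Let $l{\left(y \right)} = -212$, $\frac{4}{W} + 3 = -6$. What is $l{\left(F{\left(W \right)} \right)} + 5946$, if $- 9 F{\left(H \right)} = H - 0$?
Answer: $5734$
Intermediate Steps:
$W = - \frac{4}{9}$ ($W = \frac{4}{-3 - 6} = \frac{4}{-9} = 4 \left(- \frac{1}{9}\right) = - \frac{4}{9} \approx -0.44444$)
$F{\left(H \right)} = - \frac{H}{9}$ ($F{\left(H \right)} = - \frac{H - 0}{9} = - \frac{H + 0}{9} = - \frac{H}{9}$)
$l{\left(F{\left(W \right)} \right)} + 5946 = -212 + 5946 = 5734$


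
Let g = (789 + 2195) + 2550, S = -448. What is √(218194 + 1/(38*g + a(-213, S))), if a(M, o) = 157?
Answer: √9663546412859043/210449 ≈ 467.11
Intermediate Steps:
g = 5534 (g = 2984 + 2550 = 5534)
√(218194 + 1/(38*g + a(-213, S))) = √(218194 + 1/(38*5534 + 157)) = √(218194 + 1/(210292 + 157)) = √(218194 + 1/210449) = √(45918709107/210449) = √9663546412859043/210449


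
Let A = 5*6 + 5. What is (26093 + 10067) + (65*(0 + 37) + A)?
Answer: 38600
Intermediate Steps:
A = 35 (A = 30 + 5 = 35)
(26093 + 10067) + (65*(0 + 37) + A) = (26093 + 10067) + (65*(0 + 37) + 35) = 36160 + (65*37 + 35) = 36160 + (2405 + 35) = 36160 + 2440 = 38600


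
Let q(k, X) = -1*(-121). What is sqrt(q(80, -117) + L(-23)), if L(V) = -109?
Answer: 2*sqrt(3) ≈ 3.4641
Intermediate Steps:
q(k, X) = 121
sqrt(q(80, -117) + L(-23)) = sqrt(121 - 109) = sqrt(12) = 2*sqrt(3)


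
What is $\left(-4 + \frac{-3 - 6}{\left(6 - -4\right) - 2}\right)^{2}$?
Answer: $\frac{1681}{64} \approx 26.266$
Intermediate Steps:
$\left(-4 + \frac{-3 - 6}{\left(6 - -4\right) - 2}\right)^{2} = \left(-4 - \frac{9}{\left(6 + 4\right) - 2}\right)^{2} = \left(-4 - \frac{9}{10 - 2}\right)^{2} = \left(-4 - \frac{9}{8}\right)^{2} = \left(- \frac{41}{8}\right)^{2} = \frac{1681}{64}$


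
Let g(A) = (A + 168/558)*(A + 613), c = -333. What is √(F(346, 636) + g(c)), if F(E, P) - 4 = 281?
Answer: 5*I*√32129547/93 ≈ 304.75*I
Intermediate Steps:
F(E, P) = 285 (F(E, P) = 4 + 281 = 285)
g(A) = (613 + A)*(28/93 + A) (g(A) = (A + 168*(1/558))*(613 + A) = (A + 28/93)*(613 + A) = (28/93 + A)*(613 + A) = (613 + A)*(28/93 + A))
√(F(346, 636) + g(c)) = √(285 + (17164/93 + (-333)² + (57037/93)*(-333))) = √(285 + (17164/93 + 110889 - 6331107/31)) = √(285 - 8663480/93) = √(-8636975/93) = 5*I*√32129547/93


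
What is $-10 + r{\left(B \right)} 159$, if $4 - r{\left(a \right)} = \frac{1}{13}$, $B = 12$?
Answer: $\frac{7979}{13} \approx 613.77$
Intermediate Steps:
$r{\left(a \right)} = \frac{51}{13}$ ($r{\left(a \right)} = 4 - \frac{1}{13} = \frac{51}{13}$)
$-10 + r{\left(B \right)} 159 = -10 + \frac{51}{13} \cdot 159 = -10 + \frac{8109}{13} = \frac{7979}{13}$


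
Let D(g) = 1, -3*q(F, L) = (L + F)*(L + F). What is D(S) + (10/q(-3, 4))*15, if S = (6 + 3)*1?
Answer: -449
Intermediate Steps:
q(F, L) = -(F + L)²/3 (q(F, L) = -(L + F)*(L + F)/3 = -(F + L)*(F + L)/3 = -(F + L)²/3)
S = 9 (S = 9*1 = 9)
D(S) + (10/q(-3, 4))*15 = 1 + (10/((-(-3 + 4)²/3)))*15 = 1 + (10/((-⅓*1²)))*15 = 1 + (10/((-⅓*1)))*15 = 1 + (10/(-⅓))*15 = 1 + (10*(-3))*15 = 1 - 30*15 = 1 - 450 = -449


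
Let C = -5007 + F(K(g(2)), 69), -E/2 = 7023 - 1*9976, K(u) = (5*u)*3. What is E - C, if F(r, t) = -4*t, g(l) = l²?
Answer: 11189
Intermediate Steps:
K(u) = 15*u
E = 5906 (E = -2*(7023 - 1*9976) = -2*(7023 - 9976) = -2*(-2953) = 5906)
C = -5283 (C = -5007 - 4*69 = -5007 - 276 = -5283)
E - C = 5906 - 1*(-5283) = 5906 + 5283 = 11189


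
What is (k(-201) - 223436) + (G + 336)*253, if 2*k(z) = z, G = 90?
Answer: -231517/2 ≈ -1.1576e+5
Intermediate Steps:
k(z) = z/2
(k(-201) - 223436) + (G + 336)*253 = ((½)*(-201) - 223436) + (90 + 336)*253 = (-201/2 - 223436) + 426*253 = -447073/2 + 107778 = -231517/2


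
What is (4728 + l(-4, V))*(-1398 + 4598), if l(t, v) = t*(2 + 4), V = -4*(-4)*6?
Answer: 15052800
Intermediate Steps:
V = 96 (V = 16*6 = 96)
l(t, v) = 6*t (l(t, v) = t*6 = 6*t)
(4728 + l(-4, V))*(-1398 + 4598) = (4728 + 6*(-4))*(-1398 + 4598) = (4728 - 24)*3200 = 4704*3200 = 15052800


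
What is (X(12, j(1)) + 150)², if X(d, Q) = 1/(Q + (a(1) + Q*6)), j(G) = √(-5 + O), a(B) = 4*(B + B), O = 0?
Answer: (2522100*√5 + 4070099*I)/(112*√5 + 181*I) ≈ 22508.0 - 15.199*I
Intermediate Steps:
a(B) = 8*B (a(B) = 4*(2*B) = 8*B)
j(G) = I*√5 (j(G) = √(-5 + 0) = √(-5) = I*√5)
X(d, Q) = 1/(8 + 7*Q) (X(d, Q) = 1/(Q + (8*1 + Q*6)) = 1/(Q + (8 + 6*Q)) = 1/(8 + 7*Q))
(X(12, j(1)) + 150)² = (1/(8 + 7*(I*√5)) + 150)² = (1/(8 + 7*I*√5) + 150)² = (150 + 1/(8 + 7*I*√5))²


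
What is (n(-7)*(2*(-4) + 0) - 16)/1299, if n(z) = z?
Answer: 40/1299 ≈ 0.030793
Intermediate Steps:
(n(-7)*(2*(-4) + 0) - 16)/1299 = (-7*(2*(-4) + 0) - 16)/1299 = (-7*(-8 + 0) - 16)*(1/1299) = (-7*(-8) - 16)*(1/1299) = (56 - 16)*(1/1299) = 40*(1/1299) = 40/1299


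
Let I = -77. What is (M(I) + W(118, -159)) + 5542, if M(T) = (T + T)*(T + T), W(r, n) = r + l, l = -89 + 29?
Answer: 29316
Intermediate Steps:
l = -60
W(r, n) = -60 + r (W(r, n) = r - 60 = -60 + r)
M(T) = 4*T² (M(T) = (2*T)*(2*T) = 4*T²)
(M(I) + W(118, -159)) + 5542 = (4*(-77)² + (-60 + 118)) + 5542 = (4*5929 + 58) + 5542 = (23716 + 58) + 5542 = 23774 + 5542 = 29316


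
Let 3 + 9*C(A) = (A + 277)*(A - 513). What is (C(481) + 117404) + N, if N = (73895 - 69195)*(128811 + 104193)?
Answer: 9857101577/9 ≈ 1.0952e+9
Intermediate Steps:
C(A) = -⅓ + (-513 + A)*(277 + A)/9 (C(A) = -⅓ + ((A + 277)*(A - 513))/9 = -⅓ + ((277 + A)*(-513 + A))/9 = -⅓ + ((-513 + A)*(277 + A))/9 = -⅓ + (-513 + A)*(277 + A)/9)
N = 1095118800 (N = 4700*233004 = 1095118800)
(C(481) + 117404) + N = ((-47368/3 - 236/9*481 + (⅑)*481²) + 117404) + 1095118800 = ((-47368/3 - 113516/9 + (⅑)*231361) + 117404) + 1095118800 = ((-47368/3 - 113516/9 + 231361/9) + 117404) + 1095118800 = (-24259/9 + 117404) + 1095118800 = 1032377/9 + 1095118800 = 9857101577/9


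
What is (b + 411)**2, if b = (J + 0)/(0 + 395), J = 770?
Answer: 1064260129/6241 ≈ 1.7053e+5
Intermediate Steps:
b = 154/79 (b = (770 + 0)/(0 + 395) = 770/395 = 770*(1/395) = 154/79 ≈ 1.9494)
(b + 411)**2 = (154/79 + 411)**2 = (32623/79)**2 = 1064260129/6241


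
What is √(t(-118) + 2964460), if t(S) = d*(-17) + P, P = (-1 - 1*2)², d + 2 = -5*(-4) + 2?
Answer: √2964129 ≈ 1721.7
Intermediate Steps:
d = 20 (d = -2 + (-5*(-4) + 2) = -2 + (20 + 2) = -2 + 22 = 20)
P = 9 (P = (-1 - 2)² = (-3)² = 9)
t(S) = -331 (t(S) = 20*(-17) + 9 = -340 + 9 = -331)
√(t(-118) + 2964460) = √(-331 + 2964460) = √2964129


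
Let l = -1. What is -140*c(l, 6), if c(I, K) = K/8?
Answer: -105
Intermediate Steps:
c(I, K) = K/8 (c(I, K) = K*(⅛) = K/8)
-140*c(l, 6) = -35*6/2 = -140*¾ = -105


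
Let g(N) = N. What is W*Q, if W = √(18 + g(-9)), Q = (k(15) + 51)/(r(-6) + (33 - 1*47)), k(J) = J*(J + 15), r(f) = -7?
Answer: -501/7 ≈ -71.571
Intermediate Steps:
k(J) = J*(15 + J)
Q = -167/7 (Q = (15*(15 + 15) + 51)/(-7 + (33 - 1*47)) = (15*30 + 51)/(-7 + (33 - 47)) = (450 + 51)/(-7 - 14) = 501/(-21) = 501*(-1/21) = -167/7 ≈ -23.857)
W = 3 (W = √(18 - 9) = √9 = 3)
W*Q = 3*(-167/7) = -501/7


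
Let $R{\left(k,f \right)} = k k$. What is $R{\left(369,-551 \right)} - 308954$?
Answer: $-172793$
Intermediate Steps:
$R{\left(k,f \right)} = k^{2}$
$R{\left(369,-551 \right)} - 308954 = 369^{2} - 308954 = 136161 - 308954 = -172793$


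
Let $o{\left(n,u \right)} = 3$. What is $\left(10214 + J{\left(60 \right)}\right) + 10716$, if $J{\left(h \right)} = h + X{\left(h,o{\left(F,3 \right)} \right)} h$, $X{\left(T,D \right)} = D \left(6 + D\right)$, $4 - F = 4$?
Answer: $22610$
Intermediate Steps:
$F = 0$ ($F = 4 - 4 = 0$)
$J{\left(h \right)} = 28 h$ ($J{\left(h \right)} = h + 3 \left(6 + 3\right) h = h + 3 \cdot 9 h = h + 27 h = 28 h$)
$\left(10214 + J{\left(60 \right)}\right) + 10716 = \left(10214 + 28 \cdot 60\right) + 10716 = \left(10214 + 1680\right) + 10716 = 11894 + 10716 = 22610$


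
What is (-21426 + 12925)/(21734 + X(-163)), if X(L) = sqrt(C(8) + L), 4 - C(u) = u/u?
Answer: -92380367/236183458 + 8501*I*sqrt(10)/118091729 ≈ -0.39114 + 0.00022764*I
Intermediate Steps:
C(u) = 3 (C(u) = 4 - u/u = 4 - 1*1 = 4 - 1 = 3)
X(L) = sqrt(3 + L)
(-21426 + 12925)/(21734 + X(-163)) = (-21426 + 12925)/(21734 + sqrt(3 - 163)) = -8501/(21734 + sqrt(-160)) = -8501/(21734 + 4*I*sqrt(10))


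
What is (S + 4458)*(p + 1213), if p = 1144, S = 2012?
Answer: 15249790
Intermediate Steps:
(S + 4458)*(p + 1213) = (2012 + 4458)*(1144 + 1213) = 6470*2357 = 15249790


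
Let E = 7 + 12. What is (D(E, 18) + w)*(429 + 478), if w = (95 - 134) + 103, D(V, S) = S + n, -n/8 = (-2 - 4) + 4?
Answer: 88886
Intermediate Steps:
E = 19
n = 16 (n = -8*((-2 - 4) + 4) = -8*(-6 + 4) = -8*(-2) = 16)
D(V, S) = 16 + S (D(V, S) = S + 16 = 16 + S)
w = 64 (w = -39 + 103 = 64)
(D(E, 18) + w)*(429 + 478) = ((16 + 18) + 64)*(429 + 478) = (34 + 64)*907 = 98*907 = 88886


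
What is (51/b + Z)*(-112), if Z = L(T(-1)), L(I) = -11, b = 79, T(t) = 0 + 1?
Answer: 91616/79 ≈ 1159.7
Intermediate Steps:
T(t) = 1
Z = -11
(51/b + Z)*(-112) = (51/79 - 11)*(-112) = -818/79*(-112) = 91616/79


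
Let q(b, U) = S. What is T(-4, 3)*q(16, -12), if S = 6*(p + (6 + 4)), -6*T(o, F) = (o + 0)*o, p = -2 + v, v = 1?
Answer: -144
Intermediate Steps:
p = -1 (p = -2 + 1 = -1)
T(o, F) = -o²/6 (T(o, F) = -(o + 0)*o/6 = -o*o/6 = -o²/6)
S = 54 (S = 6*(-1 + (6 + 4)) = 6*(-1 + 10) = 6*9 = 54)
q(b, U) = 54
T(-4, 3)*q(16, -12) = -⅙*(-4)²*54 = -⅙*16*54 = -8/3*54 = -144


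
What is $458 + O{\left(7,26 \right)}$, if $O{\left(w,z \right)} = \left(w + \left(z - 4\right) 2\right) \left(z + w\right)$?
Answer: $2141$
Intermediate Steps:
$O{\left(w,z \right)} = \left(w + z\right) \left(-8 + w + 2 z\right)$ ($O{\left(w,z \right)} = \left(w + \left(-4 + z\right) 2\right) \left(w + z\right) = \left(w + \left(-8 + 2 z\right)\right) \left(w + z\right) = \left(-8 + w + 2 z\right) \left(w + z\right) = \left(w + z\right) \left(-8 + w + 2 z\right)$)
$458 + O{\left(7,26 \right)} = 458 + \left(7^{2} - 56 - 208 + 2 \cdot 26^{2} + 3 \cdot 7 \cdot 26\right) = 458 + \left(49 - 56 - 208 + 2 \cdot 676 + 546\right) = 458 + \left(49 - 56 - 208 + 1352 + 546\right) = 458 + 1683 = 2141$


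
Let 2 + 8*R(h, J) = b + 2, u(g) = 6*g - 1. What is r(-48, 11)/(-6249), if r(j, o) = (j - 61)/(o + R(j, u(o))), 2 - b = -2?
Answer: 218/143727 ≈ 0.0015168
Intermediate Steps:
b = 4 (b = 2 - 1*(-2) = 2 + 2 = 4)
u(g) = -1 + 6*g
R(h, J) = 1/2 (R(h, J) = -1/4 + (4 + 2)/8 = -1/4 + (1/8)*6 = -1/4 + 3/4 = 1/2)
r(j, o) = (-61 + j)/(1/2 + o) (r(j, o) = (j - 61)/(o + 1/2) = (-61 + j)/(1/2 + o))
r(-48, 11)/(-6249) = (2*(-61 - 48)/(1 + 2*11))/(-6249) = (2*(-109)/(1 + 22))*(-1/6249) = (2*(-109)/23)*(-1/6249) = (2*(1/23)*(-109))*(-1/6249) = -218/23*(-1/6249) = 218/143727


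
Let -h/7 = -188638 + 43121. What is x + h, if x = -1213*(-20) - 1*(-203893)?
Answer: 1246772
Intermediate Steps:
h = 1018619 (h = -7*(-188638 + 43121) = -7*(-145517) = 1018619)
x = 228153 (x = 24260 + 203893 = 228153)
x + h = 228153 + 1018619 = 1246772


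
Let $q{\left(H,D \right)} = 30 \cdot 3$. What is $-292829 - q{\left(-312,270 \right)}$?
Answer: $-292919$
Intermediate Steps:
$q{\left(H,D \right)} = 90$
$-292829 - q{\left(-312,270 \right)} = -292829 - 90 = -292919$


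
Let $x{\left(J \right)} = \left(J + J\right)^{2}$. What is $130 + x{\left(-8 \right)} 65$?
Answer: $16770$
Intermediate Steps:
$x{\left(J \right)} = 4 J^{2}$ ($x{\left(J \right)} = \left(2 J\right)^{2} = 4 J^{2}$)
$130 + x{\left(-8 \right)} 65 = 130 + 4 \left(-8\right)^{2} \cdot 65 = 130 + 4 \cdot 64 \cdot 65 = 130 + 256 \cdot 65 = 130 + 16640 = 16770$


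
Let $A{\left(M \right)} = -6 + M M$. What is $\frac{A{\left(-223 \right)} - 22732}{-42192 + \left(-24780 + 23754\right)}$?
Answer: $- \frac{2999}{4802} \approx -0.62453$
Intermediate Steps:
$A{\left(M \right)} = -6 + M^{2}$
$\frac{A{\left(-223 \right)} - 22732}{-42192 + \left(-24780 + 23754\right)} = \frac{\left(-6 + \left(-223\right)^{2}\right) - 22732}{-42192 + \left(-24780 + 23754\right)} = \frac{\left(-6 + 49729\right) - 22732}{-42192 - 1026} = \frac{49723 - 22732}{-43218} = 26991 \left(- \frac{1}{43218}\right) = - \frac{2999}{4802}$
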